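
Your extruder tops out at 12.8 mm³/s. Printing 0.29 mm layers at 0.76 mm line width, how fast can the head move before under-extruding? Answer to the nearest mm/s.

Bead cross-section: 0.29 × 0.76 → 0.2204 mm².
v_max = Q/A = 12.8/0.2204 = 58.08 mm/s → 58 mm/s.

58 mm/s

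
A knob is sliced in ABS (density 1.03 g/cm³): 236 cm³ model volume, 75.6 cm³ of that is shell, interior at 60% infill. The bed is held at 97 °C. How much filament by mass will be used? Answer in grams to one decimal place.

Interior volume = 236 − 75.6, so 160.4 cm³.
Infill deposited = 0.60 × 160.4 = 96.24 cm³.
Total printed volume = 75.6 + 96.24 = 171.84 cm³.
Mass: 171.84 × 1.03 → 176.9952 g.

177.0 g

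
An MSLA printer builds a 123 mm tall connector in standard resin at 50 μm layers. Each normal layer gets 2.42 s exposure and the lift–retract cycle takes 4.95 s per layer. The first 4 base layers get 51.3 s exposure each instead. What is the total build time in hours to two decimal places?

5.09 hours

Layers = ⌈123/0.05⌉ = 2460.
Base layers: 4 × (51.3 + 4.95) → 225 s.
Remaining layers: 2456 × (2.42 + 4.95) → 18100.72 s.
Total = 225 + 18100.72 = 18325.72 s = 5.09 hours.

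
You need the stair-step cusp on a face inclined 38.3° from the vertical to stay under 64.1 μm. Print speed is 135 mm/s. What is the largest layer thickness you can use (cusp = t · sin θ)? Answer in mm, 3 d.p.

sin(38.3°) = 0.6198; t_max = 0.0641/0.6198 = 0.103 mm.

0.103 mm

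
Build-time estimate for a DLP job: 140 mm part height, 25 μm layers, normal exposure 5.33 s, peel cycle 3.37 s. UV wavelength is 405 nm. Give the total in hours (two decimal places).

Number of layers: 140 / 0.025 → 5600 (rounded up).
Each layer takes = 5.33 + 3.37, so 8.7 s.
Total = 5600 × 8.7 = 48720 s = 13.53 hours.

13.53 hours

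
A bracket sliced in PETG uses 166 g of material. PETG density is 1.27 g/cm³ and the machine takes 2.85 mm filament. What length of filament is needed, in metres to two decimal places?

20.49 m

Extruded volume: 166/1.27 = 130.7087 cm³ (130708.7 mm³).
Cross-section of 2.85 mm filament: π·(2.85/2)² = 6.3794 mm².
L = V/A = 130708.7/6.3794 = 20489.18 mm → 20.49 m.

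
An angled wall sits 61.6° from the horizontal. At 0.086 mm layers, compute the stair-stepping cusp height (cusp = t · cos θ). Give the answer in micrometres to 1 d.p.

40.9 μm

Cusp = layer height × cos(61.6°) = 0.086 × 0.4756 = 0.040902 mm = 40.9 μm.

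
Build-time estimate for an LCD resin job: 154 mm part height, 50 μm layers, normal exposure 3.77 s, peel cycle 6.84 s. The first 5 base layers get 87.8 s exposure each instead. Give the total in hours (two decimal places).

9.19 hours

Layers = ⌈154/0.05⌉ = 3080.
Base layers = 5 × (87.8 + 6.84) = 473.2 s.
Normal layers: 3075 × (3.77 + 6.84) → 32625.75 s.
Total = 473.2 + 32625.75 = 33098.95 s = 9.19 hours.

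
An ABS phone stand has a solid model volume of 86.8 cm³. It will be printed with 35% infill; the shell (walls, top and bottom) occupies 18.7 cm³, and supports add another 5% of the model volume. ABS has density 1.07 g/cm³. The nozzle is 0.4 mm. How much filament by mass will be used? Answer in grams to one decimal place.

Interior volume: 86.8 − 18.7 → 68.1 cm³.
Infill volume = 0.35 × 68.1 = 23.835 cm³.
Support = 0.05 × 86.8 = 4.34 cm³.
Total printed volume = 18.7 + 23.835 + 4.34, so 46.875 cm³.
Mass: 46.875 × 1.07 → 50.15625 g.

50.2 g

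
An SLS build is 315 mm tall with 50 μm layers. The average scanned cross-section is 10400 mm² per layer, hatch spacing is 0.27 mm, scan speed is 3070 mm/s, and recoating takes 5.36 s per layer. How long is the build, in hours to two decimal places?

31.34 hours

Layer count = ceil(315 / 0.05) = 6300.
Per-layer scan distance = 10400 / 0.27, so 38518.5 mm.
Laser time per layer: 38518.5 / 3070 → 12.5467 s.
Time per layer = 12.5467 + 5.36 = 17.9067 s.
6300 layers × 17.9067 s/layer = 112812.21 s, i.e. 31.34 hours.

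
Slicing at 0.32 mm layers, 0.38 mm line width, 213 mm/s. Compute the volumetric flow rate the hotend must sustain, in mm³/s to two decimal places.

25.90

Extrusion cross-section: 0.32 × 0.38 → 0.1216 mm².
Q = v·A = 213 × 0.1216 = 25.90 mm³/s.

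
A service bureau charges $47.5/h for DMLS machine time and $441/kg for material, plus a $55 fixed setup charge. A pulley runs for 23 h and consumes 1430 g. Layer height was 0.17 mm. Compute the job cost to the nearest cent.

$1778.13

Time charge = 47.5 × 23, so $1092.50.
Feedstock cost: 441 × 1430/1000 → $630.63.
Total = 1092.50 + 630.63 + 55 = $1778.13.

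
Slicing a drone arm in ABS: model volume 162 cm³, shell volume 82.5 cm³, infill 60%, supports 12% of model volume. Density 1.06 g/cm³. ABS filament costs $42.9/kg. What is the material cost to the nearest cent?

Interior volume: 162 − 82.5 → 79.5 cm³.
Deposited infill = 0.60 × 79.5, so 47.7 cm³.
Support = 0.12 × 162, so 19.44 cm³.
Deposited volume: 82.5 + 47.7 + 19.44 → 149.64 cm³.
Mass: 149.64 × 1.06 → 158.6184 g.
At $42.9/kg: 158.6184/1000 × 42.9 = $6.80.

$6.80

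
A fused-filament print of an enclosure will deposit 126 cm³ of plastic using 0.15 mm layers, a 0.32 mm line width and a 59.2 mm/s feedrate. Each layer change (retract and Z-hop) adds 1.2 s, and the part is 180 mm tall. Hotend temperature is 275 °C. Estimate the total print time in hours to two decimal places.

12.72 hours

Extrusion cross-section: 0.15 × 0.32 → 0.048 mm².
Toolpath length = 126 cm³ / 0.048 mm² = 126000 / 0.048 = 2625000 mm.
Time extruding: 2625000 / 59.2 → 44341.2 s.
Layer count = ceil(180 / 0.15) = 1200.
Z-hop total = 1200 × 1.2 = 1440 s.
Altogether 44341.2 + 1440 = 45781.2 s, i.e. 12.72 hours.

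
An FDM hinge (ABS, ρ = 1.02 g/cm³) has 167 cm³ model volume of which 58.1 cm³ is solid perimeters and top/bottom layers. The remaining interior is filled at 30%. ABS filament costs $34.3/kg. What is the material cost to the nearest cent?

Volume inside the shell = 167 − 58.1, so 108.9 cm³.
Infill volume: 0.30 × 108.9 → 32.67 cm³.
Deposited volume = 58.1 + 32.67 = 90.77 cm³.
Mass = 90.77 × 1.02, so 92.5854 g.
At $34.3/kg: 92.5854/1000 × 34.3 = $3.18.

$3.18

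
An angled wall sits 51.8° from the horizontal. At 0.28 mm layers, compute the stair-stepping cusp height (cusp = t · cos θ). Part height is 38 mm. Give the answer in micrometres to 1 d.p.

h_c = t·cos θ = 0.28 × 0.6184 = 0.173152 mm (173.2 μm).

173.2 μm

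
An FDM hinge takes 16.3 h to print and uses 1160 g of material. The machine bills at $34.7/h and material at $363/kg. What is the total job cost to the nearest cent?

$986.69

Time charge = 34.7 × 16.3 = $565.61.
Material charge = 363 × 1160/1000, so $421.08.
Job cost: 565.61 + 421.08 = $986.69.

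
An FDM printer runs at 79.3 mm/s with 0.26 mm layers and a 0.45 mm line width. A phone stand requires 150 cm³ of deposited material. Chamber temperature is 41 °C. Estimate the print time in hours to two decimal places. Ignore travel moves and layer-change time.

4.49 hours

Extrusion cross-section: 0.26 × 0.45 → 0.117 mm².
Toolpath length = 150 cm³ / 0.117 mm² = 150000 / 0.117 = 1282051.3 mm.
Time extruding = 1282051.3 / 79.3, so 16167.1 s.
That's 16167.1 s → 4.49 hours.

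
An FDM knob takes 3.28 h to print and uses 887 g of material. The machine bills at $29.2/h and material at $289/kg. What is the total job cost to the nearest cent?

$352.12

Machine cost = 29.2 × 3.28 = $95.776.
Material cost = 289 × 887/1000 = $256.343.
Job cost: 95.776 + 256.343 = 352.119 ≈ $352.12.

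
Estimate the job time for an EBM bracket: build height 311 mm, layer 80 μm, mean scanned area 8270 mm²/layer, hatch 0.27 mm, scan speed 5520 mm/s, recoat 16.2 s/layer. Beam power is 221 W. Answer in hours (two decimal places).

23.49 hours

Number of layers: 311 / 0.08 → 3888 (rounded up).
Per-layer scan distance = 8270 / 0.27, so 30629.6 mm.
Beam time per layer: 30629.6 / 5520 → 5.5488 s.
Layer cycle = 5.5488 + 16.2, so 21.7488 s.
3888 layers × 21.7488 s/layer = 84559.3344 s, i.e. 23.49 hours.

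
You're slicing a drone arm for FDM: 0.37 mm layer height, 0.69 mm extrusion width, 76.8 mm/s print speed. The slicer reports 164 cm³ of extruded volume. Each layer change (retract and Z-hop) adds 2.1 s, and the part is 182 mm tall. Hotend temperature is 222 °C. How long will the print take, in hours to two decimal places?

2.61 hours

Extrusion cross-section: 0.37 × 0.69 → 0.2553 mm².
Path length: 164000 mm³ / 0.2553 mm² → 642381.5 mm.
Time extruding = 642381.5 / 76.8 = 8364.3 s.
Layer count = ceil(182 / 0.37) = 492.
Layer-change overhead: 492 × 2.1 → 1033.2 s.
Altogether 8364.3 + 1033.2 = 9397.5 s, i.e. 2.61 hours.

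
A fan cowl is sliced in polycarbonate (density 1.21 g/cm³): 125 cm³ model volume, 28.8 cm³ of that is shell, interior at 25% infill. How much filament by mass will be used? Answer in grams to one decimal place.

63.9 g

Interior volume = 125 − 28.8 = 96.2 cm³.
Deposited infill = 0.25 × 96.2 = 24.05 cm³.
Total extruded = 28.8 + 24.05 = 52.85 cm³.
Mass = 52.85 × 1.21 = 63.9485 g.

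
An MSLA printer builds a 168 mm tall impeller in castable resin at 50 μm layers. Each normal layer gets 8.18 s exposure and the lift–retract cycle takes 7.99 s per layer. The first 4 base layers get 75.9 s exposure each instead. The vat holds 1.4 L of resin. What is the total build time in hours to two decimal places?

15.17 hours

Number of layers: 168 / 0.05 → 3360 (rounded up).
Burn-in layers = 4 × (75.9 + 7.99), so 335.56 s.
Normal layers = 3356 × (8.18 + 7.99), so 54266.52 s.
Sum: 335.56 + 54266.52 = 54602.08 s → 15.17 hours.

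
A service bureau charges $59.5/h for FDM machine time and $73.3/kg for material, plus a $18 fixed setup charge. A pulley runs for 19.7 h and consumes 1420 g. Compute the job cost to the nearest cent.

Machine cost = 59.5 × 19.7, so $1172.15.
Material cost: 73.3 × 1420/1000 → $104.086.
Total = 1172.15 + 104.086 + 18 = 1294.236 ≈ $1294.24.

$1294.24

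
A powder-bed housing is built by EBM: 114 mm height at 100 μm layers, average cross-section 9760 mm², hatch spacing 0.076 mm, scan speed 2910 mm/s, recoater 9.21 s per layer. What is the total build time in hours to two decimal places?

16.89 hours

Number of layers: 114 / 0.1 → 1140 (rounded up).
Per-layer scan distance = 9760 / 0.076, so 128421.1 mm.
Per-layer scan time: 128421.1 / 2910 → 44.131 s.
Time per layer = 44.131 + 9.21 = 53.341 s.
1140 layers × 53.341 s/layer = 60808.74 s, i.e. 16.89 hours.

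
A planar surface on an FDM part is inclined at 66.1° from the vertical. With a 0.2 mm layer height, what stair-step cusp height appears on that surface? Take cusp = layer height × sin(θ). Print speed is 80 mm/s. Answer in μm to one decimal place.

182.9 μm

Cusp = layer height × sin(66.1°) = 0.2 × 0.9143 = 0.18286 mm = 182.9 μm.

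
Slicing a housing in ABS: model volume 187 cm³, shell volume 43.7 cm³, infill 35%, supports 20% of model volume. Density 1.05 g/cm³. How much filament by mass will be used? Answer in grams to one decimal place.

137.8 g

Interior volume: 187 − 43.7 → 143.3 cm³.
Infill volume = 0.35 × 143.3 = 50.155 cm³.
Support = 0.20 × 187, so 37.4 cm³.
Deposited volume: 43.7 + 50.155 + 37.4 → 131.255 cm³.
Mass = 131.255 × 1.05, so 137.81775 g.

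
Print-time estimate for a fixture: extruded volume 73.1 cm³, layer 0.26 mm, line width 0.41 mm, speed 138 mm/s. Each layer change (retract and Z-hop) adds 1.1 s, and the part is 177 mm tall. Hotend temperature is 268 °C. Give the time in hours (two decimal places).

Extrusion cross-section: 0.26 × 0.41 → 0.1066 mm².
Toolpath length = 73.1 cm³ / 0.1066 mm² = 73100 / 0.1066 = 685741.1 mm.
Print-move time: 685741.1 / 138 → 4969.1 s.
Layer count = ceil(177 / 0.26) = 681.
Layer-change overhead = 681 × 1.1 = 749.1 s.
Altogether 4969.1 + 749.1 = 5718.2 s, i.e. 1.59 hours.

1.59 hours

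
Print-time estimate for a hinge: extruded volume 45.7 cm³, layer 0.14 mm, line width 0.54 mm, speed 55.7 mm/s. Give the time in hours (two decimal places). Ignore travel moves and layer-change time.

3.01 hours

Bead cross-section = 0.14 × 0.54 = 0.0756 mm².
Total extruded path = 45700/0.0756 = 604497.4 mm.
Print-move time = 604497.4 / 55.7, so 10852.7 s.
10852.7 s = 3.01 hours.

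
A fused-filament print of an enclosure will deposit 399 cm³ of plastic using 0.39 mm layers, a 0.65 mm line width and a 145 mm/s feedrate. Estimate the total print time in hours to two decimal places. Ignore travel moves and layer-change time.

3.02 hours

Line area: 0.39 × 0.65 → 0.2535 mm².
Total extruded path = 399000/0.2535 = 1573964.5 mm.
Extrusion time: 1573964.5 / 145 → 10854.9 s.
That's 10854.9 s → 3.02 hours.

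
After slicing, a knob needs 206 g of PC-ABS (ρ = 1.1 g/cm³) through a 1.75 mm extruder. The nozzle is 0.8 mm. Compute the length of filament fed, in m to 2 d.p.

Extruded volume: 206/1.1 = 187.2727 cm³ (187272.7 mm³).
A = π r² = π × 0.875² = 2.4053 mm².
L = V/A = 187272.7/2.4053 = 77858.35 mm → 77.86 m.

77.86 m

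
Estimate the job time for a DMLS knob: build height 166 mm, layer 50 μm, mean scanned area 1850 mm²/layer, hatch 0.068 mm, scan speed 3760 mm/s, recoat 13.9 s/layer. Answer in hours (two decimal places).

19.49 hours

Layer count = ceil(166 / 0.05) = 3320.
Hatch length per layer = 1850 / 0.068, so 27205.9 mm.
Scan time per layer = 27205.9 / 3760 = 7.2356 s.
Per-layer time = 7.2356 + 13.9, so 21.1356 s.
3320 layers × 21.1356 s/layer = 70170.192 s, i.e. 19.49 hours.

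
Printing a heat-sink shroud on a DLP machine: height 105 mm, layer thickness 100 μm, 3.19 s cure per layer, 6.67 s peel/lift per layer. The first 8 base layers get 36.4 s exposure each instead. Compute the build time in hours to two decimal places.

2.95 hours

Layer count = ceil(105 / 0.1) = 1050.
Burn-in layers: 8 × (36.4 + 6.67) → 344.56 s.
Normal layers = 1042 × (3.19 + 6.67) = 10274.12 s.
Sum: 344.56 + 10274.12 = 10618.68 s → 2.95 hours.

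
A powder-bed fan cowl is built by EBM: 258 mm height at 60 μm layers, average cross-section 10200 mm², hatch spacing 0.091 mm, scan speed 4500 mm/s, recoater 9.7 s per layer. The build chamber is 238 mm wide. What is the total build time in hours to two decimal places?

41.34 hours

Layer count = ceil(258 / 0.06) = 4300.
Hatch length per layer = 10200 / 0.091, so 112087.9 mm.
Per-layer scan time = 112087.9 / 4500 = 24.9084 s.
Layer cycle = 24.9084 + 9.7, so 34.6084 s.
4300 layers × 34.6084 s/layer = 148816.12 s, i.e. 41.34 hours.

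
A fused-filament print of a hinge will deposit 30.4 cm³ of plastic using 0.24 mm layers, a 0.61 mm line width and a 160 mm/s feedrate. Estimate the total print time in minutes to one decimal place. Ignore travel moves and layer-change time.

Bead cross-section = 0.24 × 0.61 = 0.1464 mm².
Path length: 30400 mm³ / 0.1464 mm² → 207650.3 mm.
Time extruding = 207650.3 / 160, so 1297.8 s.
Converting: 1297.8 s = 21.6 minutes.

21.6 minutes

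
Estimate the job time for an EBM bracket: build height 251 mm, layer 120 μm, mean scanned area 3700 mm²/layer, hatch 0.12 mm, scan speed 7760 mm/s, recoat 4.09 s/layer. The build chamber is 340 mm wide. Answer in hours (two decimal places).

4.69 hours

Number of layers: 251 / 0.12 → 2092 (rounded up).
Hatch length per layer = 3700 / 0.12, so 30833.3 mm.
Per-layer scan time = 30833.3 / 7760, so 3.9734 s.
Layer cycle: 3.9734 + 4.09 → 8.0634 s.
Build time = 2092 × 8.0634 = 16868.6328 s = 4.69 hours.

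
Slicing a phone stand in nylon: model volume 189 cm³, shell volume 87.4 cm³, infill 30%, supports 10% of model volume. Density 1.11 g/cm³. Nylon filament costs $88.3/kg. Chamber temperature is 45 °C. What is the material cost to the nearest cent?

Interior volume: 189 − 87.4 → 101.6 cm³.
Deposited infill = 0.30 × 101.6, so 30.48 cm³.
Support = 0.10 × 189, so 18.9 cm³.
Total extruded = 87.4 + 30.48 + 18.9 = 136.78 cm³.
Mass = 136.78 × 1.11, so 151.8258 g.
At $88.3/kg: 151.8258/1000 × 88.3 = $13.41.

$13.41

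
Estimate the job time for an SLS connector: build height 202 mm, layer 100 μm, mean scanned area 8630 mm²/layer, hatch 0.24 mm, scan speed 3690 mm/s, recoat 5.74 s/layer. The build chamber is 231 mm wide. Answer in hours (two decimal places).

Number of layers: 202 / 0.1 → 2020 (rounded up).
Scan path per layer = 8630 / 0.24 = 35958.3 mm.
Scan time per layer = 35958.3 / 3690 = 9.7448 s.
Per-layer time = 9.7448 + 5.74 = 15.4848 s.
Build time = 2020 × 15.4848 = 31279.296 s = 8.69 hours.

8.69 hours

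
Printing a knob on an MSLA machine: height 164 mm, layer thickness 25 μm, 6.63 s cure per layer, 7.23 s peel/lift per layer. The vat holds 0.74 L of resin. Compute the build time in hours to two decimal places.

Number of layers: 164 / 0.025 → 6560 (rounded up).
Per-layer time = 6.63 + 7.23, so 13.86 s.
Build time: 6560 × 13.86 s = 90921.6 s, i.e. 25.26 hours.

25.26 hours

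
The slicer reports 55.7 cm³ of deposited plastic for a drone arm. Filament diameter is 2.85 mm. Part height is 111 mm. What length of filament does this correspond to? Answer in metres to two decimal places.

Filament cross-section = π × (2.85/2)² = 6.3794 mm².
Length = 55.7 cm³ / 6.3794 mm² = 55700 / 6.3794 = 8731.23 mm = 8.73 m.

8.73 m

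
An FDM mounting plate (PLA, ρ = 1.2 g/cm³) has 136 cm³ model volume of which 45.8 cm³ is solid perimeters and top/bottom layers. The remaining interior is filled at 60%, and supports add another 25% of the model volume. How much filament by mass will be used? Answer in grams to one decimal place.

Infill region: 136 − 45.8 → 90.2 cm³.
Infill deposited: 0.60 × 90.2 → 54.12 cm³.
Support = 0.25 × 136 = 34 cm³.
Total extruded = 45.8 + 54.12 + 34 = 133.92 cm³.
Mass: 133.92 × 1.2 → 160.704 g.

160.7 g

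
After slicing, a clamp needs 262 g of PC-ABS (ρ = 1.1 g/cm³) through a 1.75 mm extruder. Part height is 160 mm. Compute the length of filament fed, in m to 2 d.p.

Volume = 262 g / 1.1 g·cm⁻³ = 238.1818 cm³ = 238181.8 mm³.
A = π r² = π × 0.875² = 2.4053 mm².
Length = 238181.8 / 2.4053 = 99023.74 mm = 99.02 m.

99.02 m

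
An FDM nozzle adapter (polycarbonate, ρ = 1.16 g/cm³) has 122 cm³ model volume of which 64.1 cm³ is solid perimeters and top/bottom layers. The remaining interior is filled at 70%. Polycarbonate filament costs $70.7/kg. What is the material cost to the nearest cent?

$8.58

Volume inside the shell = 122 − 64.1 = 57.9 cm³.
Infill deposited = 0.70 × 57.9, so 40.53 cm³.
Total extruded: 64.1 + 40.53 → 104.63 cm³.
Mass: 104.63 × 1.16 → 121.3708 g.
At $70.7/kg: 121.3708/1000 × 70.7 = $8.58.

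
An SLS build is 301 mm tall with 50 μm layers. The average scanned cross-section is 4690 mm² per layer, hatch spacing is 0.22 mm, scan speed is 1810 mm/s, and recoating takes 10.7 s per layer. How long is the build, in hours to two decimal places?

37.59 hours

Number of layers: 301 / 0.05 → 6020 (rounded up).
Per-layer scan distance = 4690 / 0.22 = 21318.2 mm.
Laser time per layer = 21318.2 / 1810, so 11.778 s.
Time per layer = 11.778 + 10.7, so 22.478 s.
Build time = 6020 × 22.478 = 135317.56 s = 37.59 hours.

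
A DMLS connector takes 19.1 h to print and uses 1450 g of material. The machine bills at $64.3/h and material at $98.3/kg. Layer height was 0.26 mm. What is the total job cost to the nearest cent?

$1370.67

Machine cost = 64.3 × 19.1 = $1228.13.
Feedstock cost = 98.3 × 1450/1000 = $142.535.
Job cost: 1228.13 + 142.535 = 1370.665 ≈ $1370.67.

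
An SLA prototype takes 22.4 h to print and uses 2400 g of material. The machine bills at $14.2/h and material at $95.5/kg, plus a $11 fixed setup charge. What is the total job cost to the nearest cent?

$558.28

Machine cost = 14.2 × 22.4, so $318.08.
Material cost = 95.5 × 2400/1000, so $229.20.
Total = 318.08 + 229.20 + 11 = $558.28.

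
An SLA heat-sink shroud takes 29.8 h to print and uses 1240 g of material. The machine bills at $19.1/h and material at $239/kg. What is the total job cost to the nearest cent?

$865.54

Time charge = 19.1 × 29.8, so $569.18.
Feedstock cost = 239 × 1240/1000, so $296.36.
Job cost: 569.18 + 296.36 = $865.54.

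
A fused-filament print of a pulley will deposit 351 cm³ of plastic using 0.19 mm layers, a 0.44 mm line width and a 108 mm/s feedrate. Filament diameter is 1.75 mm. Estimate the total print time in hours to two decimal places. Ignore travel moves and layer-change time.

10.80 hours

Extrusion cross-section = 0.19 × 0.44, so 0.0836 mm².
Total extruded path = 351000/0.0836 = 4198564.6 mm.
Print-move time = 4198564.6 / 108, so 38875.6 s.
Converting: 38875.6 s = 10.80 hours.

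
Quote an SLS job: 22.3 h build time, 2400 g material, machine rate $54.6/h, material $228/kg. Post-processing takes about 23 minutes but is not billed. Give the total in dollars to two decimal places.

$1764.78

Time charge = 54.6 × 22.3, so $1217.58.
Feedstock cost = 228 × 2400/1000 = $547.20.
Job cost: 1217.58 + 547.20 = $1764.78.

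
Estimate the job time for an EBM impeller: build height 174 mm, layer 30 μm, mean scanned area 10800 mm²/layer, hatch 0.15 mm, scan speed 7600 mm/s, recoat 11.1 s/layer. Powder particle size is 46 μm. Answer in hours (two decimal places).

Layer count = ceil(174 / 0.03) = 5800.
Hatch length per layer: 10800 / 0.15 → 72000 mm.
Per-layer scan time: 72000 / 7600 → 9.4737 s.
Time per layer = 9.4737 + 11.1 = 20.5737 s.
5800 layers × 20.5737 s/layer = 119327.46 s, i.e. 33.15 hours.

33.15 hours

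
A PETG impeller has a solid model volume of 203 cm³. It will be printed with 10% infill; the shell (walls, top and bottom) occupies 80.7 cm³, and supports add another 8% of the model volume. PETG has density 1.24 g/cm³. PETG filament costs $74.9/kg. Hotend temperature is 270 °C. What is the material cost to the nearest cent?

Infill region: 203 − 80.7 → 122.3 cm³.
Infill volume = 0.10 × 122.3, so 12.23 cm³.
Support = 0.08 × 203 = 16.24 cm³.
Total extruded: 80.7 + 12.23 + 16.24 → 109.17 cm³.
Mass = 109.17 × 1.24 = 135.3708 g.
Cost = 135.3708 g / 1000 × $74.9/kg = $10.14.

$10.14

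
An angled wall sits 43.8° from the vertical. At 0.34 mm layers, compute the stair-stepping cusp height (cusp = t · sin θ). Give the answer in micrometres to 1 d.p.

235.3 μm

Cusp = layer height × sin(43.8°) = 0.34 × 0.6921 = 0.235314 mm = 235.3 μm.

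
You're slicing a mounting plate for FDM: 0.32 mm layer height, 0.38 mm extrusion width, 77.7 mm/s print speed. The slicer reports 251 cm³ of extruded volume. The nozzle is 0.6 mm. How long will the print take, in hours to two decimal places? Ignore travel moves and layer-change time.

Extrusion cross-section: 0.32 × 0.38 → 0.1216 mm².
Toolpath length = 251 cm³ / 0.1216 mm² = 251000 / 0.1216 = 2064144.7 mm.
Time extruding = 2064144.7 / 77.7, so 26565.6 s.
Converting: 26565.6 s = 7.38 hours.

7.38 hours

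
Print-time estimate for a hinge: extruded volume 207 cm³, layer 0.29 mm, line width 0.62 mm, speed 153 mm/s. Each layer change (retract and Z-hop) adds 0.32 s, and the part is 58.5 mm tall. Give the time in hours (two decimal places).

Bead cross-section = 0.29 × 0.62 = 0.1798 mm².
Toolpath length = 207 cm³ / 0.1798 mm² = 207000 / 0.1798 = 1151279.2 mm.
Print-move time = 1151279.2 / 153, so 7524.7 s.
Layers = ⌈58.5/0.29⌉ = 202.
Layer-change overhead = 202 × 0.32 = 64.64 s.
Altogether 7524.7 + 64.64 = 7589.34 s, i.e. 2.11 hours.

2.11 hours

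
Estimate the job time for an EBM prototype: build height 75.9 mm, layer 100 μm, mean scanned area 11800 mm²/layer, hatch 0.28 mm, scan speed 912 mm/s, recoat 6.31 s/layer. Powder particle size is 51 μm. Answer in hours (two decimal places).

Number of layers: 75.9 / 0.1 → 759 (rounded up).
Per-layer scan distance: 11800 / 0.28 → 42142.9 mm.
Beam time per layer = 42142.9 / 912, so 46.2093 s.
Time per layer = 46.2093 + 6.31 = 52.5193 s.
Build time = 759 × 52.5193 = 39862.1487 s = 11.07 hours.

11.07 hours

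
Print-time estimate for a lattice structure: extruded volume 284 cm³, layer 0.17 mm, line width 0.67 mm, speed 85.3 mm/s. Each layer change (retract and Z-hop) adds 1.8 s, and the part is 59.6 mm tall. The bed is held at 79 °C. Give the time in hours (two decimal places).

Extrusion cross-section: 0.17 × 0.67 → 0.1139 mm².
Toolpath length = 284 cm³ / 0.1139 mm² = 284000 / 0.1139 = 2493415.3 mm.
Print-move time = 2493415.3 / 85.3 = 29231.1 s.
Layer count = ceil(59.6 / 0.17) = 351.
Non-print overhead: 351 × 1.8 → 631.8 s.
Total = 29231.1 + 631.8 = 29862.9 s = 8.30 hours.

8.30 hours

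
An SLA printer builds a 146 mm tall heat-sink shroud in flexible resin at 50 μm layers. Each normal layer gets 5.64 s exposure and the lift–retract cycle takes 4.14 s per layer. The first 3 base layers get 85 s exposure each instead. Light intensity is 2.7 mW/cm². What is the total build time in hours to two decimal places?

8.00 hours

Number of layers: 146 / 0.05 → 2920 (rounded up).
Bottom layers = 3 × (85 + 4.14) = 267.42 s.
Remaining layers = 2917 × (5.64 + 4.14), so 28528.26 s.
Sum: 267.42 + 28528.26 = 28795.68 s → 8.00 hours.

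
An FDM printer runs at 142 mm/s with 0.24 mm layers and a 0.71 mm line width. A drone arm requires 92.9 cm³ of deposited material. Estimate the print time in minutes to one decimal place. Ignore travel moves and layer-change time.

Line area = 0.24 × 0.71 = 0.1704 mm².
Total extruded path = 92900/0.1704 = 545187.8 mm.
Print-move time = 545187.8 / 142, so 3839.4 s.
That's 3839.4 s → 64.0 minutes.

64.0 minutes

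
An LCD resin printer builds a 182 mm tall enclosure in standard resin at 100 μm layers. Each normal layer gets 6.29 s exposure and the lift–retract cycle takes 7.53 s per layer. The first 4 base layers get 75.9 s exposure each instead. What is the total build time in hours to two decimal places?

7.06 hours

Layer count = ceil(182 / 0.1) = 1820.
Base layers = 4 × (75.9 + 7.53) = 333.72 s.
Normal layers = 1816 × (6.29 + 7.53) = 25097.12 s.
Total = 333.72 + 25097.12 = 25430.84 s = 7.06 hours.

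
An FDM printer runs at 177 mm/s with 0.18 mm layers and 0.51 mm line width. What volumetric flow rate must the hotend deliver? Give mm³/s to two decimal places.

Bead cross-section: 0.18 × 0.51 → 0.0918 mm².
Volumetric flow = 177 × 0.0918 = 16.25 mm³/s.

16.25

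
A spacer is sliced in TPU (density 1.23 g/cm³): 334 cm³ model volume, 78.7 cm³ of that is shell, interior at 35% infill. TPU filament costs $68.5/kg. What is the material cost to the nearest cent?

Volume inside the shell = 334 − 78.7, so 255.3 cm³.
Infill deposited = 0.35 × 255.3 = 89.355 cm³.
Total printed volume = 78.7 + 89.355, so 168.055 cm³.
Mass = 168.055 × 1.23 = 206.70765 g.
Cost = 206.70765 g / 1000 × $68.5/kg = $14.16.

$14.16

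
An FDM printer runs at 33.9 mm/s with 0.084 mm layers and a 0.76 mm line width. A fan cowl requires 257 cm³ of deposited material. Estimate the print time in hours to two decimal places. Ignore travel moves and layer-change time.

32.99 hours

Line area = 0.084 × 0.76 = 0.06384 mm².
Toolpath length = 257 cm³ / 0.06384 mm² = 257000 / 0.06384 = 4025689.2 mm.
Time extruding: 4025689.2 / 33.9 → 118751.9 s.
In the requested units: 118751.9 s = 32.99 hours.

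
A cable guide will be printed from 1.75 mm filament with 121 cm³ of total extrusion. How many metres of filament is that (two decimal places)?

Filament cross-section = π × (1.75/2)² = 2.4053 mm².
Length = 121 cm³ / 2.4053 mm² = 121000 / 2.4053 = 50305.58 mm = 50.31 m.

50.31 m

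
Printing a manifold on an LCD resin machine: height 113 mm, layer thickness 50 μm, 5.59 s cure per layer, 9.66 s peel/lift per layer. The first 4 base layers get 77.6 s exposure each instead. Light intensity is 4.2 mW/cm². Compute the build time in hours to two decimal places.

9.65 hours

Layer count = ceil(113 / 0.05) = 2260.
Base layers = 4 × (77.6 + 9.66) = 349.04 s.
Remaining layers: 2256 × (5.59 + 9.66) → 34404 s.
Sum: 349.04 + 34404 = 34753.04 s → 9.65 hours.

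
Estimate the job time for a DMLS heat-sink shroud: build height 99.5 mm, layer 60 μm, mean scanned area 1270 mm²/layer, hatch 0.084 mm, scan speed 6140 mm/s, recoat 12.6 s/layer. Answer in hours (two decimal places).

Number of layers: 99.5 / 0.06 → 1659 (rounded up).
Hatch length per layer = 1270 / 0.084, so 15119 mm.
Per-layer scan time = 15119 / 6140 = 2.4624 s.
Layer cycle = 2.4624 + 12.6, so 15.0624 s.
Total: 1659 × 15.0624 s = 24988.5216 s → 6.94 hours.

6.94 hours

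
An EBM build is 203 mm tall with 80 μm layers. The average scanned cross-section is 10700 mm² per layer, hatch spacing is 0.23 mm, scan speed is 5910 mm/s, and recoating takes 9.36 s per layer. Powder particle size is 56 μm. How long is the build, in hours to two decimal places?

Number of layers: 203 / 0.08 → 2538 (rounded up).
Hatch length per layer = 10700 / 0.23, so 46521.7 mm.
Per-layer scan time = 46521.7 / 5910 = 7.8717 s.
Time per layer: 7.8717 + 9.36 → 17.2317 s.
2538 layers × 17.2317 s/layer = 43734.0546 s, i.e. 12.15 hours.

12.15 hours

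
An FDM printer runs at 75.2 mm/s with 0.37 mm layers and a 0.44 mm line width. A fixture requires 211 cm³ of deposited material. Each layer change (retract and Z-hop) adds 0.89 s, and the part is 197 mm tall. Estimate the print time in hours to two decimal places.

4.92 hours

Line area: 0.37 × 0.44 → 0.1628 mm².
Path length: 211000 mm³ / 0.1628 mm² → 1296068.8 mm.
Extrusion time: 1296068.8 / 75.2 → 17235 s.
Number of layers: 197 / 0.37 → 533 (rounded up).
Layer-change overhead: 533 × 0.89 → 474.37 s.
Altogether 17235 + 474.37 = 17709.37 s, i.e. 4.92 hours.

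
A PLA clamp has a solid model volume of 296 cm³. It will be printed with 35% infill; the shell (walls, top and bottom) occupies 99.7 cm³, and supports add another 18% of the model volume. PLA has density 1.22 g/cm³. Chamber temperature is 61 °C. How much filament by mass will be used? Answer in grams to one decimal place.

270.5 g

Interior volume: 296 − 99.7 → 196.3 cm³.
Infill deposited = 0.35 × 196.3 = 68.705 cm³.
Support = 0.18 × 296, so 53.28 cm³.
Deposited volume = 99.7 + 68.705 + 53.28, so 221.685 cm³.
Mass = 221.685 × 1.22 = 270.4557 g.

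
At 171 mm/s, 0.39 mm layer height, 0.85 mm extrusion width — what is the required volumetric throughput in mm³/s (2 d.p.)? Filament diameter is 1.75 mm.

Extrusion cross-section = 0.39 × 0.85, so 0.3315 mm².
Volumetric flow = 171 × 0.3315 = 56.69 mm³/s.

56.69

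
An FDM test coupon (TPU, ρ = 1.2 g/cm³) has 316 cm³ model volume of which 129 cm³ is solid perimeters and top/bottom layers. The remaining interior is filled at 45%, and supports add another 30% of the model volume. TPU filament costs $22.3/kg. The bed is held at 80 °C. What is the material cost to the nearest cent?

$8.24

Infill region = 316 − 129, so 187 cm³.
Infill volume = 0.45 × 187 = 84.15 cm³.
Support = 0.30 × 316 = 94.8 cm³.
Deposited volume: 129 + 84.15 + 94.8 → 307.95 cm³.
Mass: 307.95 × 1.2 → 369.54 g.
Cost = 369.54 g / 1000 × $22.3/kg = $8.24.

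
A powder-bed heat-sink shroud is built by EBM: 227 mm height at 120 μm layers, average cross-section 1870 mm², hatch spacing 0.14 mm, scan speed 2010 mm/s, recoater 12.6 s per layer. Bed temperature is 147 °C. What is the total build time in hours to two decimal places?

10.11 hours

Layer count = ceil(227 / 0.12) = 1892.
Per-layer scan distance = 1870 / 0.14 = 13357.1 mm.
Scan time per layer = 13357.1 / 2010, so 6.6453 s.
Time per layer = 6.6453 + 12.6 = 19.2453 s.
Total: 1892 × 19.2453 s = 36412.1076 s → 10.11 hours.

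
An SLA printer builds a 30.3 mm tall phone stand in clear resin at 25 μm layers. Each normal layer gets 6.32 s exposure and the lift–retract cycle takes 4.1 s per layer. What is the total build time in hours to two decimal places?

3.51 hours

Layers = ⌈30.3/0.025⌉ = 1212.
Each layer takes = 6.32 + 4.1, so 10.42 s.
Build time: 1212 × 10.42 s = 12629.04 s, i.e. 3.51 hours.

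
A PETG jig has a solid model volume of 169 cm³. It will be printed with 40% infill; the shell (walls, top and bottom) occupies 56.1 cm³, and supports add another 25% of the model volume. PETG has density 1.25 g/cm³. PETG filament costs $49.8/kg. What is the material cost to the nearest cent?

Volume inside the shell = 169 − 56.1, so 112.9 cm³.
Deposited infill = 0.40 × 112.9, so 45.16 cm³.
Support = 0.25 × 169 = 42.25 cm³.
Total extruded = 56.1 + 45.16 + 42.25, so 143.51 cm³.
Mass: 143.51 × 1.25 → 179.3875 g.
At $49.8/kg: 179.3875/1000 × 49.8 = $8.93.

$8.93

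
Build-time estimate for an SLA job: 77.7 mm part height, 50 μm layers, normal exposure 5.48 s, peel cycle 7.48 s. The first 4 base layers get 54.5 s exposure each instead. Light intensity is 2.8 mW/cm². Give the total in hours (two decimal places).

5.65 hours

Number of layers: 77.7 / 0.05 → 1554 (rounded up).
Base layers = 4 × (54.5 + 7.48) = 247.92 s.
Regular layers: 1550 × (5.48 + 7.48) → 20088 s.
Sum: 247.92 + 20088 = 20335.92 s → 5.65 hours.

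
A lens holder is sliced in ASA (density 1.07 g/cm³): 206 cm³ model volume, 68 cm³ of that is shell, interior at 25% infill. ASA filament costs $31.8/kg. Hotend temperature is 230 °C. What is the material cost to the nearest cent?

Interior volume = 206 − 68, so 138 cm³.
Infill volume = 0.25 × 138, so 34.5 cm³.
Total extruded = 68 + 34.5 = 102.5 cm³.
Mass: 102.5 × 1.07 → 109.675 g.
Cost = 109.675 g / 1000 × $31.8/kg = $3.49.

$3.49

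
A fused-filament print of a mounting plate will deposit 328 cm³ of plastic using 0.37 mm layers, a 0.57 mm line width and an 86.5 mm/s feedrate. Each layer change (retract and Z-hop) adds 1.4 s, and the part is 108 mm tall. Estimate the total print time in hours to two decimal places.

5.11 hours

Bead cross-section: 0.37 × 0.57 → 0.2109 mm².
Toolpath length = 328 cm³ / 0.2109 mm² = 328000 / 0.2109 = 1555239.4 mm.
Print-move time = 1555239.4 / 86.5, so 17979.6 s.
Number of layers: 108 / 0.37 → 292 (rounded up).
Layer-change overhead: 292 × 1.4 → 408.8 s.
Total = 17979.6 + 408.8 = 18388.4 s = 5.11 hours.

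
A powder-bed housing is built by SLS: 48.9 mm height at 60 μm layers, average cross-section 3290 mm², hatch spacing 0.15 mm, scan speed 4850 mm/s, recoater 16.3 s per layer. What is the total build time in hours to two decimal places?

4.71 hours

Number of layers: 48.9 / 0.06 → 815 (rounded up).
Hatch length per layer: 3290 / 0.15 → 21933.3 mm.
Per-layer scan time: 21933.3 / 4850 → 4.5223 s.
Time per layer = 4.5223 + 16.3 = 20.8223 s.
Build time = 815 × 20.8223 = 16970.1745 s = 4.71 hours.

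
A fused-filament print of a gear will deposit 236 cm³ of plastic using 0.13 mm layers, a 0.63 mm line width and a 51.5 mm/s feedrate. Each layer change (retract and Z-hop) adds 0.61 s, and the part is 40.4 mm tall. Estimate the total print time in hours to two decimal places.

Line area = 0.13 × 0.63 = 0.0819 mm².
Total extruded path = 236000/0.0819 = 2881562.9 mm.
Time extruding = 2881562.9 / 51.5 = 55952.7 s.
Layer count = ceil(40.4 / 0.13) = 311.
Z-hop total = 311 × 0.61 = 189.71 s.
Altogether 55952.7 + 189.71 = 56142.41 s, i.e. 15.60 hours.

15.60 hours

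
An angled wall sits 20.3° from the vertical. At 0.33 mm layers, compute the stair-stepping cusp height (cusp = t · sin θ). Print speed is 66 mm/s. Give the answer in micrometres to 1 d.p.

114.5 μm

Cusp = layer height × sin(20.3°) = 0.33 × 0.3469 = 0.114477 mm = 114.5 μm.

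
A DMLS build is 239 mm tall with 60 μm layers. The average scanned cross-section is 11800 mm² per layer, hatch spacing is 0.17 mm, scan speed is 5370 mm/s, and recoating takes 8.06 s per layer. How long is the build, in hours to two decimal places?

23.22 hours

Layer count = ceil(239 / 0.06) = 3984.
Per-layer scan distance = 11800 / 0.17 = 69411.8 mm.
Laser time per layer = 69411.8 / 5370 = 12.9258 s.
Time per layer = 12.9258 + 8.06 = 20.9858 s.
Build time = 3984 × 20.9858 = 83607.4272 s = 23.22 hours.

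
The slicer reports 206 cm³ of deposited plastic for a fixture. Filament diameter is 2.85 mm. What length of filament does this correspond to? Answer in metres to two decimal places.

Cross-section of 2.85 mm filament: π·(2.85/2)² = 6.3794 mm².
Length = 206 cm³ / 6.3794 mm² = 206000 / 6.3794 = 32291.44 mm = 32.29 m.

32.29 m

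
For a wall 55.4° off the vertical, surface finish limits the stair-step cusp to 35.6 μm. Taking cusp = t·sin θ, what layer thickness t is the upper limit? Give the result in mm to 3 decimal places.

0.043 mm

t = h_c / sin θ = 0.0356 / 0.8231 = 0.043 mm.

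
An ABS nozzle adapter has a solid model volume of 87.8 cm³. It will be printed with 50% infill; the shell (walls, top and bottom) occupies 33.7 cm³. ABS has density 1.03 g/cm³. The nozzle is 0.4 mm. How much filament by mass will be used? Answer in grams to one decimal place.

Interior volume = 87.8 − 33.7 = 54.1 cm³.
Infill deposited = 0.50 × 54.1, so 27.05 cm³.
Total extruded = 33.7 + 27.05, so 60.75 cm³.
Mass: 60.75 × 1.03 → 62.5725 g.

62.6 g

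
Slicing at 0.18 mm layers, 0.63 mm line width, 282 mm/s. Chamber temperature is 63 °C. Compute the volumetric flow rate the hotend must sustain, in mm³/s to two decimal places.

31.98

Extrusion cross-section: 0.18 × 0.63 → 0.1134 mm².
Volumetric flow = 282 × 0.1134 = 31.98 mm³/s.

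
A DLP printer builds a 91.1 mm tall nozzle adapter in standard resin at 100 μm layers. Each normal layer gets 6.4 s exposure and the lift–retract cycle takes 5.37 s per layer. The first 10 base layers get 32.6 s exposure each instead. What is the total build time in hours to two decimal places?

3.05 hours

Layers = ⌈91.1/0.1⌉ = 911.
Bottom layers: 10 × (32.6 + 5.37) → 379.7 s.
Remaining layers = 901 × (6.4 + 5.37) = 10604.77 s.
Total = 379.7 + 10604.77 = 10984.47 s = 3.05 hours.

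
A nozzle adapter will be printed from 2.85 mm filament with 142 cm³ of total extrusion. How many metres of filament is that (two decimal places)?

A = π r² = π × 1.425² = 6.3794 mm².
L = 142000 mm³ / 6.3794 mm² = 22259.15 mm, i.e. 22.26 m.

22.26 m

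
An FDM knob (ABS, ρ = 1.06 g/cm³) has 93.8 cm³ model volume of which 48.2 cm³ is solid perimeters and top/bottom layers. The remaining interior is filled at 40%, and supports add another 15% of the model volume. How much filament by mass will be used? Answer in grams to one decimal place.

Interior volume = 93.8 − 48.2, so 45.6 cm³.
Deposited infill = 0.40 × 45.6, so 18.24 cm³.
Support = 0.15 × 93.8, so 14.07 cm³.
Total printed volume = 48.2 + 18.24 + 14.07, so 80.51 cm³.
Mass = 80.51 × 1.06, so 85.3406 g.

85.3 g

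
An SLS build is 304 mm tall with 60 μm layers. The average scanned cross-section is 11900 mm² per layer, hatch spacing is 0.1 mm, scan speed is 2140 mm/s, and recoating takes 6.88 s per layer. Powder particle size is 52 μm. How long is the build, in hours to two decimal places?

Number of layers: 304 / 0.06 → 5067 (rounded up).
Hatch length per layer = 11900 / 0.1, so 119000 mm.
Scan time per layer = 119000 / 2140, so 55.6075 s.
Time per layer = 55.6075 + 6.88, so 62.4875 s.
Total: 5067 × 62.4875 s = 316624.1625 s → 87.95 hours.

87.95 hours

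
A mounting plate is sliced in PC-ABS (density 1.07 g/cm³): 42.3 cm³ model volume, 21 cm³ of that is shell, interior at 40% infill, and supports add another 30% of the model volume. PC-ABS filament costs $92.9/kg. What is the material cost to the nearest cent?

Volume inside the shell = 42.3 − 21 = 21.3 cm³.
Infill deposited = 0.40 × 21.3, so 8.52 cm³.
Support = 0.30 × 42.3, so 12.69 cm³.
Total printed volume = 21 + 8.52 + 12.69 = 42.21 cm³.
Mass = 42.21 × 1.07, so 45.1647 g.
At $92.9/kg: 45.1647/1000 × 92.9 = $4.20.

$4.20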